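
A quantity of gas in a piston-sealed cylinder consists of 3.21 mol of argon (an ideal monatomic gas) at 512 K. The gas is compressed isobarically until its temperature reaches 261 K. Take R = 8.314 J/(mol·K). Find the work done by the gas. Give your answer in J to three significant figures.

W ≈ -6700 J

Isobaric: W = P ΔV = nR ΔT.
W = (3.21)(8.314)(261 − 512) = -6699 J.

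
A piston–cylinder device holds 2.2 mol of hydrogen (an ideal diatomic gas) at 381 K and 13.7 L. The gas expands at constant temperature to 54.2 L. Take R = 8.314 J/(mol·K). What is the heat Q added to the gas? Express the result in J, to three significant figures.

Q ≈ 9580 J

Isothermal ⇒ ΔU = 0, so Q = W = nRT ln(V₂/V₁).
Q = (2.2)(8.314)(381) ln(54.2/13.7) = 6969 × 1.375 = 9584 J.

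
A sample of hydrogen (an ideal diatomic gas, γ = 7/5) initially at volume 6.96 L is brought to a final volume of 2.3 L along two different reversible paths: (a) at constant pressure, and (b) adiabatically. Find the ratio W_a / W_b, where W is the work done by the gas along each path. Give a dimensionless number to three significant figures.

Path (a) isobaric: W = P₁(V₂ − V₁) → W_a/(P₁V₁) = -0.6695.
Path (b) adiabatic: W = P₁V₁(1 − (V₁/V₂)^(γ−1))/(γ−1) → W_b/(P₁V₁) = -1.393.
W_a / W_b = -0.6695 / -1.393 = 0.4806.

W_a / W_b ≈ 0.481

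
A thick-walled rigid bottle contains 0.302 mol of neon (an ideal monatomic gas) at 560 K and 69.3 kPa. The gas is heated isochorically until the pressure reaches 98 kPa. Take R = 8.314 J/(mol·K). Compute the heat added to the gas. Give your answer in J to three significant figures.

Constant volume ⇒ W = 0, so Q = ΔU = nCᵥΔT with Cᵥ = 3R/2 = 12.47 J/(mol·K).
At constant V, T₂/T₁ = P₂/P₁ ⇒ ΔT = T₁(P₂/P₁ − 1) = 560·(98/69.3 − 1) = 231.9 K.
ΔU = (0.302)(12.47)(231.9) = 873.5 J.

Q ≈ 873 J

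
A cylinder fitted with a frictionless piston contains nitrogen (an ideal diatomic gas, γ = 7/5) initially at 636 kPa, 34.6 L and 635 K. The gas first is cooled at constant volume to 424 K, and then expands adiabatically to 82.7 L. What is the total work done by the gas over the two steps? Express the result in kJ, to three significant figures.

W_total ≈ 10.8 kJ

Step 1 (isochoric): W = 0 (constant volume).
After step 1: P = 424.7 kPa (V unchanged).
Step 2 (adiabatic): W = (P₁V₁ − P₂V₂)/(γ−1) = (14694 − 10369)/0.4 = 10810 J.
W_total = 0 + 10810 = 10810 J.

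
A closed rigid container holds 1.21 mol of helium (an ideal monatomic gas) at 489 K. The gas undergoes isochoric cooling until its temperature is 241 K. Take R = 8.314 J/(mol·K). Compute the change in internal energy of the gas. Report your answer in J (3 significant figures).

Constant volume ⇒ W = 0, so Q = ΔU = nCᵥΔT with Cᵥ = 3R/2 = 12.47 J/(mol·K).
ΔU = (1.21)(12.47)(241 − 489) = -3742 J.

ΔU ≈ -3740 J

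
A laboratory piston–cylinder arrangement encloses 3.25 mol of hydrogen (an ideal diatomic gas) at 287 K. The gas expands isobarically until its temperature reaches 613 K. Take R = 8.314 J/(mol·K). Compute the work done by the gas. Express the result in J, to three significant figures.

Isobaric: W = P ΔV = nR ΔT.
W = (3.25)(8.314)(613 − 287) = 8809 J.

W ≈ 8810 J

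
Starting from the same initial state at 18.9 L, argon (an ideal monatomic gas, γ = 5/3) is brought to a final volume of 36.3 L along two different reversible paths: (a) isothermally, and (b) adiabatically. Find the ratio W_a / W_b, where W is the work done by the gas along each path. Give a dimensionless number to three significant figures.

Path (a) isothermal: W = P₁V₁ ln(V₂/V₁) → W_a/(P₁V₁) = 0.6527.
Path (b) adiabatic: W = P₁V₁(1 − (V₁/V₂)^(γ−1))/(γ−1) → W_b/(P₁V₁) = 0.5292.
W_a / W_b = 0.6527 / 0.5292 = 1.233.

W_a / W_b ≈ 1.23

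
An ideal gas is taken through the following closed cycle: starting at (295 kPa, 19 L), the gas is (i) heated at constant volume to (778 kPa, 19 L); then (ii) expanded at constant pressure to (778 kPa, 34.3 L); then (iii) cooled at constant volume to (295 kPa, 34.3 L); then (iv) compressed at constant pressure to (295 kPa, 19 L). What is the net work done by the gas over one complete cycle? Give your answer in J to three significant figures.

W_net ≈ 7390 J

Constant-volume legs do no work.
W(ii) = (778)(34.3 − 19) = 11903 J; W(iv) = (295)(19 − 34.3) = -4513 J.
W_net = 11903 − 4513 = 7390 J (the clockwise enclosed area).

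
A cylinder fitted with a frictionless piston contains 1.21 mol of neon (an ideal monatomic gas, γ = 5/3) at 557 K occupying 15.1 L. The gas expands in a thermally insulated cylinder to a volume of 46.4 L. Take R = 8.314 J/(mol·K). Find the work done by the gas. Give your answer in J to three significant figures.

Adiabatic: TV^(γ−1) = const with γ = 5/3.
T₂ = T₁ (V₁/V₂)^(γ−1) = 557 × (15.1/46.4)^0.667 = 557 × 0.4731 = 263.5 K.
W_by = nCᵥ(T₁ − T₂) = (1.21)(12.47)(557 − 263.5) = 4428 J.

W ≈ 4430 J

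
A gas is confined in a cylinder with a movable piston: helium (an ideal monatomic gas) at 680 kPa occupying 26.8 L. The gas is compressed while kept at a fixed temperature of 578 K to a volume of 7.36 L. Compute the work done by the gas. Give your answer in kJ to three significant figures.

Isothermal: W = nRT ln(V₂/V₁) = P₁V₁ ln(V₂/V₁).
P₁V₁ = (680 kPa)(26.8 L) = 18224 J.
W = 18224 × ln(7.36/26.8) = 18224 × -1.292
W_by_gas = -23552 J.

W ≈ -23.6 kJ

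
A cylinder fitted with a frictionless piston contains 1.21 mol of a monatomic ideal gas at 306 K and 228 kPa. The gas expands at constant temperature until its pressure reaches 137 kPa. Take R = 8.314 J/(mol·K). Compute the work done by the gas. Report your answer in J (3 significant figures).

Isothermal process: W = nRT ln(V₂/V₁) = nRT ln(P₁/P₂).
W = (1.21)(8.314)(306) × ln(228/137)
  = 3078 × ln(1.664) = 3078 × 0.5094
W_by_gas = 1568 J.

W ≈ 1570 J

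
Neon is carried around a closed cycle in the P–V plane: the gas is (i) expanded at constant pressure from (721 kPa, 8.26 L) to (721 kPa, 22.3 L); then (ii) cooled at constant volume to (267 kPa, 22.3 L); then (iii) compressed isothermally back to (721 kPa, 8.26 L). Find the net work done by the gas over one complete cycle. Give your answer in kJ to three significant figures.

W_net ≈ 4.21 kJ

Leg (i): W = PΔV = (721)(22.3 − 8.26) = 10123 J.
Leg (ii): W = 0.
Leg (iii): W = PᵢVᵢ ln(V_f/Vᵢ) = (5954) ln(8.26/22.3) = -5913 J.
W_net = 10123 − 5913 = 4209 J.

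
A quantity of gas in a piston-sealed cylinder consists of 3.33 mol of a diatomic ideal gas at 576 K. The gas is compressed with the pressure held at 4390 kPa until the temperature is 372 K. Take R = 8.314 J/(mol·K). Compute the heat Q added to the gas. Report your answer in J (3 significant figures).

Isobaric: W = nRΔT = (3.33)(8.314)(-204) = -5648 J.
ΔU = nCᵥΔT with Cᵥ = 5R/2: ΔU = (3.33)(20.79)(-204) = -14120 J.
Q = ΔU + W = -14120 − 5648 = -19768 J.

Q ≈ -19800 J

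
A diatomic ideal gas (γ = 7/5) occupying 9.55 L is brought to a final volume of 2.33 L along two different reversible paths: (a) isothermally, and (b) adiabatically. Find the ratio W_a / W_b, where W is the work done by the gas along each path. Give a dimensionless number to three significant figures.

W_a / W_b ≈ 0.744

Path (a) isothermal: W = P₁V₁ ln(V₂/V₁) → W_a/(P₁V₁) = -1.411.
Path (b) adiabatic: W = P₁V₁(1 − (V₁/V₂)^(γ−1))/(γ−1) → W_b/(P₁V₁) = -1.895.
W_a / W_b = -1.411 / -1.895 = 0.7443.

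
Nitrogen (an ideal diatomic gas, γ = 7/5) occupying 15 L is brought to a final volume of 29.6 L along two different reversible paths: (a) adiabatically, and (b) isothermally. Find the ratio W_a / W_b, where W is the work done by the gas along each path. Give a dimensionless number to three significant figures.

W_a / W_b ≈ 0.876

Path (a) adiabatic: W = P₁V₁(1 − (V₁/V₂)^(γ−1))/(γ−1) → W_a/(P₁V₁) = 0.5952.
Path (b) isothermal: W = P₁V₁ ln(V₂/V₁) → W_b/(P₁V₁) = 0.6797.
W_a / W_b = 0.5952 / 0.6797 = 0.8756.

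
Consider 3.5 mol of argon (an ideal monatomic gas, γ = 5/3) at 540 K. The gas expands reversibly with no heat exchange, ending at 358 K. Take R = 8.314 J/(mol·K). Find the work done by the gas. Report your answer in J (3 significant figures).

Adiabatic ⇒ Q = 0, so W_by = −ΔU = nCᵥ(T₁ − T₂).
Cᵥ = 3R/2 = 12.47 J/(mol·K).
W = (3.5)(12.47)(540 − 358) = 7944 J.

W ≈ 7940 J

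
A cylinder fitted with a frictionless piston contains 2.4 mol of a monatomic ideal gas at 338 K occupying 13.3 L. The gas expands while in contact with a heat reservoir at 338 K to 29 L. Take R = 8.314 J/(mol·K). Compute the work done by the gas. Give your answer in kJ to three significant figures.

W ≈ 5.26 kJ

Isothermal: W = nRT ln(V₂/V₁).
W = (2.4)(8.314)(338) × ln(29/13.3)
  = 6744 × 0.7795
W_by_gas = 5257 J.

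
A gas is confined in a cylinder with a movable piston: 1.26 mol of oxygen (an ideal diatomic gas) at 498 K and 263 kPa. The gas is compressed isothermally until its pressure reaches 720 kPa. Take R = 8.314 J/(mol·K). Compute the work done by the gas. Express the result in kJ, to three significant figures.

W ≈ -5.25 kJ

Isothermal process: W = nRT ln(V₂/V₁) = nRT ln(P₁/P₂).
W = (1.26)(8.314)(498) × ln(263/720)
  = 5217 × ln(0.3653) = 5217 × -1.007
W_by_gas = -5254 J.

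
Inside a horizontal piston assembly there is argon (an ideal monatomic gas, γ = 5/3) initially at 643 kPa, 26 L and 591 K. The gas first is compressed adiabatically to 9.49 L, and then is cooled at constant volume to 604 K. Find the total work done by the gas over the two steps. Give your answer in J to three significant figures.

W_total ≈ -24000 J

Step 1 (adiabatic): W = (P₁V₁ − P₂V₂)/(γ−1) = (16718 − 32733)/0.667 = -24023 J.
Step 2 (isochoric): W = 0 (constant volume).
W_total = -24023 + 0 = -24023 J.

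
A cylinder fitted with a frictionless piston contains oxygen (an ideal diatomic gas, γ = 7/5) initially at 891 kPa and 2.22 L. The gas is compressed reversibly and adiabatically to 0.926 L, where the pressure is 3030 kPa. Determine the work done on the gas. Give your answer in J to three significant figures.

Adiabatic: W = (P₁V₁ − P₂V₂)/(γ − 1) with γ = 7/5.
P₁V₁ = 1978 J, P₂V₂ = 2806 J.
W = (1978 − 2806) / 0.4 = -2069 J.
Work on gas = −W_by = 2069 J.

W ≈ 2070 J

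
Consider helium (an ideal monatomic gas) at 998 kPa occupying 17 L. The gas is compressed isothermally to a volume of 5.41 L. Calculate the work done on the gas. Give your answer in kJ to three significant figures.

Isothermal: W = nRT ln(V₂/V₁) = P₁V₁ ln(V₂/V₁).
P₁V₁ = (998 kPa)(17 L) = 16966 J.
W = 16966 × ln(5.41/17) = 16966 × -1.145
W_by_gas = -19425 J; work on gas = −W_by = 19425 J.

W ≈ 19.4 kJ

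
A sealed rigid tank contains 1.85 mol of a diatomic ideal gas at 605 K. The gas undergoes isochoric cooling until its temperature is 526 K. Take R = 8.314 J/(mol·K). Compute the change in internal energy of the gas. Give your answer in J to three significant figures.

ΔU ≈ -3040 J

Constant volume ⇒ W = 0, so Q = ΔU = nCᵥΔT with Cᵥ = 5R/2 = 20.79 J/(mol·K).
ΔU = (1.85)(20.79)(526 − 605) = -3038 J.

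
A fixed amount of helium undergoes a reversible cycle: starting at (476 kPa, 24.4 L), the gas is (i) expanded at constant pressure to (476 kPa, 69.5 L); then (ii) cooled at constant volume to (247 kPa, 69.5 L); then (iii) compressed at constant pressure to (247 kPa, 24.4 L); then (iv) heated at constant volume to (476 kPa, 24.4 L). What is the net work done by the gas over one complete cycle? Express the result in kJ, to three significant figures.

W_net ≈ 10.3 kJ

Constant-volume legs do no work.
W(i) = (476)(69.5 − 24.4) = 21468 J; W(iii) = (247)(24.4 − 69.5) = -11140 J.
W_net = 21468 − 11140 = 10328 J (the clockwise enclosed area).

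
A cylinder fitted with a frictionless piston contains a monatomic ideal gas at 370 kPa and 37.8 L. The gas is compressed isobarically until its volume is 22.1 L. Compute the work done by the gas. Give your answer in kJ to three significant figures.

Isobaric: W = P ΔV.
W = (370 kPa)(22.1 − 37.8 L) = (370)(-15.7) = -5809 J.

W ≈ -5.81 kJ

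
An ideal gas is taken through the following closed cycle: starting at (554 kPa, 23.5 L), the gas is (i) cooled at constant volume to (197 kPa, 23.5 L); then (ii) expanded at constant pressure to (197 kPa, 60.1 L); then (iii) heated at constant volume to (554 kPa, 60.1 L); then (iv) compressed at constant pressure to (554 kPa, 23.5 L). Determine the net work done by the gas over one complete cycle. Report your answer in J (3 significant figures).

W_net ≈ -13100 J

Constant-volume legs do no work.
W(ii) = (197)(60.1 − 23.5) = 7210 J; W(iv) = (554)(23.5 − 60.1) = -20276 J.
W_net = 7210 − 20276 = -13066 J (the counter-clockwise enclosed area).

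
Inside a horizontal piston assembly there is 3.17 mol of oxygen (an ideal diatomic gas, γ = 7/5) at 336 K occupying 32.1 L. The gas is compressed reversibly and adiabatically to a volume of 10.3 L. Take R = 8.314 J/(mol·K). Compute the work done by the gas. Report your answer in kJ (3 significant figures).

Adiabatic: TV^(γ−1) = const with γ = 7/5.
T₂ = T₁ (V₁/V₂)^(γ−1) = 336 × (32.1/10.3)^0.4 = 336 × 1.576 = 529.4 K.
W_by = nCᵥ(T₁ − T₂) = (3.17)(20.79)(336 − 529.4) = -12745 J.

W ≈ -12.7 kJ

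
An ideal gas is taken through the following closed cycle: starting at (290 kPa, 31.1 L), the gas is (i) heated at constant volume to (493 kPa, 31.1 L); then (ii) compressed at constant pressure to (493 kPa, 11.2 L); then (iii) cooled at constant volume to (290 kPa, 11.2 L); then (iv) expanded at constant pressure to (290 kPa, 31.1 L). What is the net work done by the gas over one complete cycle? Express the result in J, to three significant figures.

W_net ≈ -4040 J

Constant-volume legs do no work.
W(ii) = (493)(11.2 − 31.1) = -9811 J; W(iv) = (290)(31.1 − 11.2) = 5771 J.
W_net = -9811 + 5771 = -4040 J (the counter-clockwise enclosed area).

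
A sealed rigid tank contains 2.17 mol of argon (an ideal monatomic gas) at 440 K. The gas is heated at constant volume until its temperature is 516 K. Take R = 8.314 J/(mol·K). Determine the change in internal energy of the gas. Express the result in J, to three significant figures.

ΔU ≈ 2060 J

Constant volume ⇒ W = 0, so Q = ΔU = nCᵥΔT with Cᵥ = 3R/2 = 12.47 J/(mol·K).
ΔU = (2.17)(12.47)(516 − 440) = 2057 J.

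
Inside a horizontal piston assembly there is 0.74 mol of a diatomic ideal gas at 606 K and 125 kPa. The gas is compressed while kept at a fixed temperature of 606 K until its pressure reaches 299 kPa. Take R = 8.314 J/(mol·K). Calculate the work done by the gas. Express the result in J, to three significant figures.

W ≈ -3250 J

Isothermal process: W = nRT ln(V₂/V₁) = nRT ln(P₁/P₂).
W = (0.74)(8.314)(606) × ln(125/299)
  = 3728 × ln(0.4181) = 3728 × -0.8721
W_by_gas = -3252 J.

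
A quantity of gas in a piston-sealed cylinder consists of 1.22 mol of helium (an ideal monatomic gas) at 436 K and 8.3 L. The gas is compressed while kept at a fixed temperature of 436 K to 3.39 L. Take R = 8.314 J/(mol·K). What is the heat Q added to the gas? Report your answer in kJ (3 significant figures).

Q ≈ -3.96 kJ

Isothermal ⇒ ΔU = 0, so Q = W = nRT ln(V₂/V₁).
Q = (1.22)(8.314)(436) ln(3.39/8.3) = 4422 × -0.8954 = -3960 J.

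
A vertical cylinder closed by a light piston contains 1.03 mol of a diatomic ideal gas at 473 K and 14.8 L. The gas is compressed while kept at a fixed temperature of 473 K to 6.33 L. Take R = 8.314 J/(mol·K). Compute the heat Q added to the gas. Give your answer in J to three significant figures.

Isothermal ⇒ ΔU = 0, so Q = W = nRT ln(V₂/V₁).
Q = (1.03)(8.314)(473) ln(6.33/14.8) = 4050 × -0.8493 = -3440 J.

Q ≈ -3440 J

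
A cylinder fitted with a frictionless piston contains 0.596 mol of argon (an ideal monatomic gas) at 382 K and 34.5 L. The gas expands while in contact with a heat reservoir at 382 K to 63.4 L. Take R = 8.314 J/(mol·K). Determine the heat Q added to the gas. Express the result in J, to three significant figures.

Q ≈ 1150 J

Isothermal ⇒ ΔU = 0, so Q = W = nRT ln(V₂/V₁).
Q = (0.596)(8.314)(382) ln(63.4/34.5) = 1893 × 0.6085 = 1152 J.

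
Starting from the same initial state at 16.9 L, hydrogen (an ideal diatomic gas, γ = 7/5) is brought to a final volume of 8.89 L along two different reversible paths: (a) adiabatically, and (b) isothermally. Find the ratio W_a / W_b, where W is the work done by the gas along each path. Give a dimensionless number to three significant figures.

W_a / W_b ≈ 1.14

Path (a) adiabatic: W = P₁V₁(1 − (V₁/V₂)^(γ−1))/(γ−1) → W_a/(P₁V₁) = -0.7325.
Path (b) isothermal: W = P₁V₁ ln(V₂/V₁) → W_b/(P₁V₁) = -0.6424.
W_a / W_b = -0.7325 / -0.6424 = 1.14.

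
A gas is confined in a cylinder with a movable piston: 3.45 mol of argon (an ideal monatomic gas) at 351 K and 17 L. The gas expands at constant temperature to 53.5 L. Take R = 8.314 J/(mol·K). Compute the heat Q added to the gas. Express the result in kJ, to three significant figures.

Isothermal ⇒ ΔU = 0, so Q = W = nRT ln(V₂/V₁).
Q = (3.45)(8.314)(351) ln(53.5/17) = 10068 × 1.146 = 11542 J.

Q ≈ 11.5 kJ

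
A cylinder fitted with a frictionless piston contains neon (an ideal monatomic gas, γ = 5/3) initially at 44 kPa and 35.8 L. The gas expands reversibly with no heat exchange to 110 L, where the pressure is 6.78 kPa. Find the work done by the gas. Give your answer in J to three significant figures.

W ≈ 1240 J

Adiabatic: W = (P₁V₁ − P₂V₂)/(γ − 1) with γ = 5/3.
P₁V₁ = 1575 J, P₂V₂ = 745.8 J.
W = (1575 − 745.8) / 0.6667 = 1244 J.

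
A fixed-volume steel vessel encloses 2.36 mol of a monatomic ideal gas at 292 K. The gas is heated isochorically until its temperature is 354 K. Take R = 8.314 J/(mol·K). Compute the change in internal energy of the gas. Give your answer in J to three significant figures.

ΔU ≈ 1820 J

Constant volume ⇒ W = 0, so Q = ΔU = nCᵥΔT with Cᵥ = 3R/2 = 12.47 J/(mol·K).
ΔU = (2.36)(12.47)(354 − 292) = 1825 J.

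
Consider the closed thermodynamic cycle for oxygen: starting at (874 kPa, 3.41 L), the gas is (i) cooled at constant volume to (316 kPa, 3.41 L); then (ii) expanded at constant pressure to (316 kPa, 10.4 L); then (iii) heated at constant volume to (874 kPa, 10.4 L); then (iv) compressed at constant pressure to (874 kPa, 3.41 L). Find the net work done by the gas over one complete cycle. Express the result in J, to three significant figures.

Constant-volume legs do no work.
W(ii) = (316)(10.4 − 3.41) = 2209 J; W(iv) = (874)(3.41 − 10.4) = -6109 J.
W_net = 2209 − 6109 = -3900 J (the counter-clockwise enclosed area).

W_net ≈ -3900 J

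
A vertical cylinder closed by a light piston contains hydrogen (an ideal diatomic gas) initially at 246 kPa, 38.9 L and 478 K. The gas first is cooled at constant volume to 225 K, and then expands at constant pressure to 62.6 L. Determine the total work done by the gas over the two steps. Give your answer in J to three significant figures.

W_total ≈ 2740 J

Step 1 (isochoric): W = 0 (constant volume).
After step 1: P = 115.8 kPa (V unchanged).
Step 2 (isobaric): W = PΔV = (115.8 kPa)(62.6 − 38.9 L) = 2744 J.
W_total = 0 + 2744 = 2744 J.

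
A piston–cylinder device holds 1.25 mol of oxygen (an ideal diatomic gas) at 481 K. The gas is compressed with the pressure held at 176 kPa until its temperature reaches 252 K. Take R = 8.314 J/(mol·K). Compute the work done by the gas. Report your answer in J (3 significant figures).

Isobaric: W = P ΔV = nR ΔT.
W = (1.25)(8.314)(252 − 481) = -2380 J.

W ≈ -2380 J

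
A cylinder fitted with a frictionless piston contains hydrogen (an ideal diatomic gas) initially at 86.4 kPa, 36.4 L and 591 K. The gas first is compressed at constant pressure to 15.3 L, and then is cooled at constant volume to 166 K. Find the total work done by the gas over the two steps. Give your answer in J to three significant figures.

W_total ≈ -1820 J

Step 1 (isobaric): W = PΔV = (86.4 kPa)(15.3 − 36.4 L) = -1823 J.
Step 2 (isochoric): W = 0 (constant volume).
W_total = -1823 + 0 = -1823 J.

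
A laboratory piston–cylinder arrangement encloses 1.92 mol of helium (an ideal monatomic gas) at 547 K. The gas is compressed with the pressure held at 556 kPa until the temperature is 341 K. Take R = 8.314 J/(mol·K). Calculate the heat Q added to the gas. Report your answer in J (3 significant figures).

Isobaric: W = nRΔT = (1.92)(8.314)(-206) = -3288 J.
ΔU = nCᵥΔT with Cᵥ = 3R/2: ΔU = (1.92)(12.47)(-206) = -4933 J.
Q = ΔU + W = -4933 − 3288 = -8221 J.

Q ≈ -8220 J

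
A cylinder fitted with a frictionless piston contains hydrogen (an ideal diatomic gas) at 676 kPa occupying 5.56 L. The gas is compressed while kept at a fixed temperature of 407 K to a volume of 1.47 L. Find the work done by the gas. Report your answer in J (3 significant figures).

W ≈ -5000 J

Isothermal: W = nRT ln(V₂/V₁) = P₁V₁ ln(V₂/V₁).
P₁V₁ = (676 kPa)(5.56 L) = 3759 J.
W = 3759 × ln(1.47/5.56) = 3759 × -1.33
W_by_gas = -5000 J.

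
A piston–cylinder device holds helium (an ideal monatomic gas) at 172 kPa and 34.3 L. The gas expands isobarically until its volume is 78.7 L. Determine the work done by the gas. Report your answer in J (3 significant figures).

Isobaric: W = P ΔV.
W = (172 kPa)(78.7 − 34.3 L) = (172)(44.4) = 7637 J.

W ≈ 7640 J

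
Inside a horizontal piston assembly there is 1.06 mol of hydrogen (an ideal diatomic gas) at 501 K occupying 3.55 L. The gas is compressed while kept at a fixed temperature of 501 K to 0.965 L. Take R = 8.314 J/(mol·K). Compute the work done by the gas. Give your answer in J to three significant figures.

Isothermal: W = nRT ln(V₂/V₁).
W = (1.06)(8.314)(501) × ln(0.965/3.55)
  = 4415 × -1.303
W_by_gas = -5751 J.

W ≈ -5750 J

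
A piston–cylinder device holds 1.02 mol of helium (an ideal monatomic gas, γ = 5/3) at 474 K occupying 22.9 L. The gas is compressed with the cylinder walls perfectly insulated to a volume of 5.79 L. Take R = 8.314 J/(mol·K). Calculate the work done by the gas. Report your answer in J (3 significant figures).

Adiabatic: TV^(γ−1) = const with γ = 5/3.
T₂ = T₁ (V₁/V₂)^(γ−1) = 474 × (22.9/5.79)^0.667 = 474 × 2.501 = 1185 K.
W_by = nCᵥ(T₁ − T₂) = (1.02)(12.47)(474 − 1185) = -9050 J.

W ≈ -9050 J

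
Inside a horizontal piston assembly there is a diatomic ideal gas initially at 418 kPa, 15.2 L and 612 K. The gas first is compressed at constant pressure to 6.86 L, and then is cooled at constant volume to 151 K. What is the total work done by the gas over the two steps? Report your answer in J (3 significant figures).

W_total ≈ -3490 J

Step 1 (isobaric): W = PΔV = (418 kPa)(6.86 − 15.2 L) = -3486 J.
Step 2 (isochoric): W = 0 (constant volume).
W_total = -3486 + 0 = -3486 J.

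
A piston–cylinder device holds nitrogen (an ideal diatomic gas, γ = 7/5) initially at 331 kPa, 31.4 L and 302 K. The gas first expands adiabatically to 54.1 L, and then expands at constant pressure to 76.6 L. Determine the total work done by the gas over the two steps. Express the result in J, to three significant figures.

Step 1 (adiabatic): W = (P₁V₁ − P₂V₂)/(γ−1) = (10393 − 8361)/0.4 = 5081 J.
After step 1: P = 154.5 kPa, V = 54.1 L, T = 242.9 K.
Step 2 (isobaric): W = PΔV = (154.5 kPa)(76.6 − 54.1 L) = 3477 J.
W_total = 5081 + 3477 = 8559 J.

W_total ≈ 8560 J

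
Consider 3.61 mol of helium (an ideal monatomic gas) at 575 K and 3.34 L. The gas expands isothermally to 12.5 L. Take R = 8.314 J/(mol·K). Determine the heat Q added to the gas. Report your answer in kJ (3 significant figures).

Q ≈ 22.8 kJ

Isothermal ⇒ ΔU = 0, so Q = W = nRT ln(V₂/V₁).
Q = (3.61)(8.314)(575) ln(12.5/3.34) = 17258 × 1.32 = 22776 J.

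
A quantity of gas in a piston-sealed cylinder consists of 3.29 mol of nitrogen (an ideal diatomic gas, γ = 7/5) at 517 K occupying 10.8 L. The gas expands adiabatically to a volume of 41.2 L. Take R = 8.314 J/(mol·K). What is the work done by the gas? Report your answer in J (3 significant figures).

Adiabatic: TV^(γ−1) = const with γ = 7/5.
T₂ = T₁ (V₁/V₂)^(γ−1) = 517 × (10.8/41.2)^0.4 = 517 × 0.5853 = 302.6 K.
W_by = nCᵥ(T₁ − T₂) = (3.29)(20.79)(517 − 302.6) = 14660 J.

W ≈ 14700 J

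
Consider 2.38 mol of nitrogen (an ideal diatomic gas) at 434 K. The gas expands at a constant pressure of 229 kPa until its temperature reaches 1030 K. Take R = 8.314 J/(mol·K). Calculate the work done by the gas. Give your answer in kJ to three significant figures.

Isobaric: W = P ΔV = nR ΔT.
W = (2.38)(8.314)(1030 − 434) = 11793 J.

W ≈ 11.8 kJ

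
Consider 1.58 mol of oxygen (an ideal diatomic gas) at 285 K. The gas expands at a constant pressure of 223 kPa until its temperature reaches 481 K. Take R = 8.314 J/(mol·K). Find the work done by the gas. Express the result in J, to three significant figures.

W ≈ 2570 J

Isobaric: W = P ΔV = nR ΔT.
W = (1.58)(8.314)(481 − 285) = 2575 J.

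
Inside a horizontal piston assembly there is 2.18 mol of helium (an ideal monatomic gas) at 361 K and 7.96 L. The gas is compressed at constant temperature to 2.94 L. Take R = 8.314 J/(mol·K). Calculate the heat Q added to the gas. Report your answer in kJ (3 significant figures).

Isothermal ⇒ ΔU = 0, so Q = W = nRT ln(V₂/V₁).
Q = (2.18)(8.314)(361) ln(2.94/7.96) = 6543 × -0.996 = -6517 J.

Q ≈ -6.52 kJ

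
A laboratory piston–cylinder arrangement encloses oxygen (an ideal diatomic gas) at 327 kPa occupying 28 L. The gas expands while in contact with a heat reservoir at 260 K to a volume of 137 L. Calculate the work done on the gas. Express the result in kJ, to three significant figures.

W ≈ -14.5 kJ

Isothermal: W = nRT ln(V₂/V₁) = P₁V₁ ln(V₂/V₁).
P₁V₁ = (327 kPa)(28 L) = 9156 J.
W = 9156 × ln(137/28) = 9156 × 1.588
W_by_gas = 14538 J; work on gas = −W_by = -14538 J.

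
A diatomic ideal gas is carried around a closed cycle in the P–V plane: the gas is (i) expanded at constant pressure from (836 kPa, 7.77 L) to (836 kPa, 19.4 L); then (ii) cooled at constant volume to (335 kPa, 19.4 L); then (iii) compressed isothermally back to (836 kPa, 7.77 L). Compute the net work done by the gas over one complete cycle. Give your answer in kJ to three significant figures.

Leg (i): W = PΔV = (836)(19.4 − 7.77) = 9723 J.
Leg (ii): W = 0.
Leg (iii): W = PᵢVᵢ ln(V_f/Vᵢ) = (6499) ln(7.77/19.4) = -5947 J.
W_net = 9723 − 5947 = 3776 J.

W_net ≈ 3.78 kJ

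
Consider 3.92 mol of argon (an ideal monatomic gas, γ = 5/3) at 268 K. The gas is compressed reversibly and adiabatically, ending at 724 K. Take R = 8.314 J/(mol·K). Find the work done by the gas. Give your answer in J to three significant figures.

W ≈ -22300 J

Adiabatic ⇒ Q = 0, so W_by = −ΔU = nCᵥ(T₁ − T₂).
Cᵥ = 3R/2 = 12.47 J/(mol·K).
W = (3.92)(12.47)(268 − 724) = -22292 J.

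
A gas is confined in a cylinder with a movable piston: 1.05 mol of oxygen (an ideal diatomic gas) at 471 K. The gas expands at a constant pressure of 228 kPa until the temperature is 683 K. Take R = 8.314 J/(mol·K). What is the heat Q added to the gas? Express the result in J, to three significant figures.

Isobaric: W = nRΔT = (1.05)(8.314)(212) = 1851 J.
ΔU = nCᵥΔT with Cᵥ = 5R/2: ΔU = (1.05)(20.79)(212) = 4627 J.
Q = ΔU + W = 4627 + 1851 = 6477 J.

Q ≈ 6480 J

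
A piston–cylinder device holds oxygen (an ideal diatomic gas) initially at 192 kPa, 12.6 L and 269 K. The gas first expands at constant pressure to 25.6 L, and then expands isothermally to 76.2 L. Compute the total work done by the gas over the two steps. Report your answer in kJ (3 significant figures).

W_total ≈ 7.86 kJ

Step 1 (isobaric): W = PΔV = (192 kPa)(25.6 − 12.6 L) = 2496 J.
After step 1: P = 192 kPa, V = 25.6 L, T = 546.5 K.
Step 2 (isothermal): W = P₁V₁ ln(V₂/V₁) = (4915) ln(76.2/25.6) = 5361 J.
W_total = 2496 + 5361 = 7857 J.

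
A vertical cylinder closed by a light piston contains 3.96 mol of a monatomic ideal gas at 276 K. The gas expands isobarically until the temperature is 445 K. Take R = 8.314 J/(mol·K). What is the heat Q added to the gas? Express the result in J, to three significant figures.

Isobaric: W = nRΔT = (3.96)(8.314)(169) = 5564 J.
ΔU = nCᵥΔT with Cᵥ = 3R/2: ΔU = (3.96)(12.47)(169) = 8346 J.
Q = ΔU + W = 8346 + 5564 = 13910 J.

Q ≈ 13900 J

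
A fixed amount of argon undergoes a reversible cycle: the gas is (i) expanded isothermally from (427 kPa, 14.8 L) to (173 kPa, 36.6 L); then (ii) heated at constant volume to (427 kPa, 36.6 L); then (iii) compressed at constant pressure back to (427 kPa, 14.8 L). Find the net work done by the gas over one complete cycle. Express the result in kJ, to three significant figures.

Leg (i): W = PᵢVᵢ ln(V_f/Vᵢ) = (6320) ln(36.6/14.8) = 5722 J.
Leg (ii): W = 0.
Leg (iii): W = PΔV = (427)(14.8 − 36.6) = -9309 J.
W_net = 5722 − 9309 = -3587 J.

W_net ≈ -3.59 kJ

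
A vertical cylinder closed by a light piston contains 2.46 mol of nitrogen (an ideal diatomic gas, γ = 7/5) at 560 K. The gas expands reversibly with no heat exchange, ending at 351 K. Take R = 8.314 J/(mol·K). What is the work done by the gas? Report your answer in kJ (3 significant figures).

Adiabatic ⇒ Q = 0, so W_by = −ΔU = nCᵥ(T₁ − T₂).
Cᵥ = 5R/2 = 20.79 J/(mol·K).
W = (2.46)(20.79)(560 − 351) = 10686 J.

W ≈ 10.7 kJ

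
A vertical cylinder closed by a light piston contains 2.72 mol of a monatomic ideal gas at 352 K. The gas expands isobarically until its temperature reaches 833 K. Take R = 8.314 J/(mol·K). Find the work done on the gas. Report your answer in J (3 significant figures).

W ≈ -10900 J

Isobaric: W = P ΔV = nR ΔT.
W = (2.72)(8.314)(833 − 352) = 10877 J.
Work on gas = −W_by = -10877 J.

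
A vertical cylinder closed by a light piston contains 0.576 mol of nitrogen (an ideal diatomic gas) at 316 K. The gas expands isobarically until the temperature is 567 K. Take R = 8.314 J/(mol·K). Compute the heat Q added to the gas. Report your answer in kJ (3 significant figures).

Isobaric: W = nRΔT = (0.576)(8.314)(251) = 1202 J.
ΔU = nCᵥΔT with Cᵥ = 5R/2: ΔU = (0.576)(20.79)(251) = 3005 J.
Q = ΔU + W = 3005 + 1202 = 4207 J.

Q ≈ 4.21 kJ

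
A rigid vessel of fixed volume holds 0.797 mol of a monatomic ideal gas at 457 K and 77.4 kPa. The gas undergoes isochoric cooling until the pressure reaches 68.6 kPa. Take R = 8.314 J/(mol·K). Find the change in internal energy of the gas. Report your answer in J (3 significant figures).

ΔU ≈ -516 J

Constant volume ⇒ W = 0, so Q = ΔU = nCᵥΔT with Cᵥ = 3R/2 = 12.47 J/(mol·K).
At constant V, T₂/T₁ = P₂/P₁ ⇒ ΔT = T₁(P₂/P₁ − 1) = 457·(68.6/77.4 − 1) = -51.96 K.
ΔU = (0.797)(12.47)(-51.96) = -516.4 J.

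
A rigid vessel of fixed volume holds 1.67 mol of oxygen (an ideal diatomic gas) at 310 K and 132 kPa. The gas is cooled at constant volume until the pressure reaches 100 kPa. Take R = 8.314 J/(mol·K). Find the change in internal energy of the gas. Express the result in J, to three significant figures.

ΔU ≈ -2610 J

Constant volume ⇒ W = 0, so Q = ΔU = nCᵥΔT with Cᵥ = 5R/2 = 20.79 J/(mol·K).
At constant V, T₂/T₁ = P₂/P₁ ⇒ ΔT = T₁(P₂/P₁ − 1) = 310·(100/132 − 1) = -75.15 K.
ΔU = (1.67)(20.79)(-75.15) = -2609 J.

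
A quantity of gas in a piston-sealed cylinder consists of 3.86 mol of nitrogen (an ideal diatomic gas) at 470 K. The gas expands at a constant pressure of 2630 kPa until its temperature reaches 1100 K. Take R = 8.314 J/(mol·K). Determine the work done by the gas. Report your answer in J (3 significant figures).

Isobaric: W = P ΔV = nR ΔT.
W = (3.86)(8.314)(1100 − 470) = 20218 J.

W ≈ 20200 J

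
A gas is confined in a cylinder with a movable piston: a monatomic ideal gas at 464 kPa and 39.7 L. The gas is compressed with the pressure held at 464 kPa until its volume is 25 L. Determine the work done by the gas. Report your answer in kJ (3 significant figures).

W ≈ -6.82 kJ

Isobaric: W = P ΔV.
W = (464 kPa)(25 − 39.7 L) = (464)(-14.7) = -6821 J.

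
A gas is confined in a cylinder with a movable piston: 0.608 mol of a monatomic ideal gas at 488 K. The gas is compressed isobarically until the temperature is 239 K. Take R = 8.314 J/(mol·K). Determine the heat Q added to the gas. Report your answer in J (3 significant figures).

Q ≈ -3150 J

Isobaric: W = nRΔT = (0.608)(8.314)(-249) = -1259 J.
ΔU = nCᵥΔT with Cᵥ = 3R/2: ΔU = (0.608)(12.47)(-249) = -1888 J.
Q = ΔU + W = -1888 − 1259 = -3147 J.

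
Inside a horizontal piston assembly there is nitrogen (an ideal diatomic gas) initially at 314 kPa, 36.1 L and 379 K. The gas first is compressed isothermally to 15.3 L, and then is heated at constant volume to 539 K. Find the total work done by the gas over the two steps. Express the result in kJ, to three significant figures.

Step 1 (isothermal): W = P₁V₁ ln(V₂/V₁) = (11335) ln(15.3/36.1) = -9731 J.
Step 2 (isochoric): W = 0 (constant volume).
W_total = -9731 + 0 = -9731 J.

W_total ≈ -9.73 kJ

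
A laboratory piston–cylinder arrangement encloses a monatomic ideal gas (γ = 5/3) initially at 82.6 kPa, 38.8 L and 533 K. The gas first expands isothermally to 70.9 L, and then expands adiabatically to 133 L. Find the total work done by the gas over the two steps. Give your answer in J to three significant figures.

W_total ≈ 3580 J

Step 1 (isothermal): W = P₁V₁ ln(V₂/V₁) = (3205) ln(70.9/38.8) = 1932 J.
After step 1: P = 45.2 kPa, V = 70.9 L, T = 533 K.
Step 2 (adiabatic): W = (P₁V₁ − P₂V₂)/(γ−1) = (3205 − 2107)/0.667 = 1647 J.
W_total = 1932 + 1647 = 3579 J.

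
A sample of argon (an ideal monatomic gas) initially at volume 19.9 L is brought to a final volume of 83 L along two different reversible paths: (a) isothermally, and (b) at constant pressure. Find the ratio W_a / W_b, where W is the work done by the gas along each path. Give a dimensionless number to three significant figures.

W_a / W_b ≈ 0.450

Path (a) isothermal: W = P₁V₁ ln(V₂/V₁) → W_a/(P₁V₁) = 1.428.
Path (b) isobaric: W = P₁(V₂ − V₁) → W_b/(P₁V₁) = 3.171.
W_a / W_b = 1.428 / 3.171 = 0.4504.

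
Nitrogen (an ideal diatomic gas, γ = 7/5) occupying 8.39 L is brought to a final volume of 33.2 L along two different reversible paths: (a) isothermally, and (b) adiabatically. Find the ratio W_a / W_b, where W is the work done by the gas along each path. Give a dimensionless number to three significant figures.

Path (a) isothermal: W = P₁V₁ ln(V₂/V₁) → W_a/(P₁V₁) = 1.376.
Path (b) adiabatic: W = P₁V₁(1 − (V₁/V₂)^(γ−1))/(γ−1) → W_b/(P₁V₁) = 1.058.
W_a / W_b = 1.376 / 1.058 = 1.3.

W_a / W_b ≈ 1.30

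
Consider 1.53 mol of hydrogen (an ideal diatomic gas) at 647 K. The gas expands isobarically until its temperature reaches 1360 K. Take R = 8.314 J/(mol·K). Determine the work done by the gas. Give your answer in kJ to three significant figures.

Isobaric: W = P ΔV = nR ΔT.
W = (1.53)(8.314)(1360 − 647) = 9070 J.

W ≈ 9.07 kJ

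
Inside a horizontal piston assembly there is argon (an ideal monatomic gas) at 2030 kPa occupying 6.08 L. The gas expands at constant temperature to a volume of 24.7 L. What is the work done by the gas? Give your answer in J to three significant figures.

W ≈ 17300 J

Isothermal: W = nRT ln(V₂/V₁) = P₁V₁ ln(V₂/V₁).
P₁V₁ = (2030 kPa)(6.08 L) = 12342 J.
W = 12342 × ln(24.7/6.08) = 12342 × 1.402
W_by_gas = 17302 J.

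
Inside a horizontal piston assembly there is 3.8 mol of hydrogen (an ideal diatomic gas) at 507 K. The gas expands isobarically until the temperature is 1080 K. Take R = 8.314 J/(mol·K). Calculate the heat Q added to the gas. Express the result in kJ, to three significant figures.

Q ≈ 63.4 kJ

Isobaric: W = nRΔT = (3.8)(8.314)(573) = 18103 J.
ΔU = nCᵥΔT with Cᵥ = 5R/2: ΔU = (3.8)(20.79)(573) = 45257 J.
Q = ΔU + W = 45257 + 18103 = 63360 J.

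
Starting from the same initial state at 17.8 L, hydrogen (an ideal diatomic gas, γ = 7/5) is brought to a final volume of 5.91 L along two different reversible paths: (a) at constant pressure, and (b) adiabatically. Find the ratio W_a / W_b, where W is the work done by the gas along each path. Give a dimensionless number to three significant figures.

W_a / W_b ≈ 0.482

Path (a) isobaric: W = P₁(V₂ − V₁) → W_a/(P₁V₁) = -0.668.
Path (b) adiabatic: W = P₁V₁(1 − (V₁/V₂)^(γ−1))/(γ−1) → W_b/(P₁V₁) = -1.386.
W_a / W_b = -0.668 / -1.386 = 0.482.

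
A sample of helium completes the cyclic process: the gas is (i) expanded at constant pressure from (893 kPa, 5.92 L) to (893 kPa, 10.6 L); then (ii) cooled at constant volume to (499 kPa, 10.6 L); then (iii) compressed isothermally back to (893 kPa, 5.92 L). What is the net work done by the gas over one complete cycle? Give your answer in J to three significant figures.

Leg (i): W = PΔV = (893)(10.6 − 5.92) = 4179 J.
Leg (ii): W = 0.
Leg (iii): W = PᵢVᵢ ln(V_f/Vᵢ) = (5289) ln(5.92/10.6) = -3081 J.
W_net = 4179 − 3081 = 1098 J.

W_net ≈ 1100 J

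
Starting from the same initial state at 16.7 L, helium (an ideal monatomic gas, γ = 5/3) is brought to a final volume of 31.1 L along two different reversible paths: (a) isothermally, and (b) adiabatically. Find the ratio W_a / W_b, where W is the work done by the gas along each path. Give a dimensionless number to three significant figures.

W_a / W_b ≈ 1.22

Path (a) isothermal: W = P₁V₁ ln(V₂/V₁) → W_a/(P₁V₁) = 0.6218.
Path (b) adiabatic: W = P₁V₁(1 − (V₁/V₂)^(γ−1))/(γ−1) → W_b/(P₁V₁) = 0.509.
W_a / W_b = 0.6218 / 0.509 = 1.222.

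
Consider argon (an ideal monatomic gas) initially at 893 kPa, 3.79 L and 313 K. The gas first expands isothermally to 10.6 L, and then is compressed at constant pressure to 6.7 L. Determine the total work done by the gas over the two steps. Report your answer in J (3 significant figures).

Step 1 (isothermal): W = P₁V₁ ln(V₂/V₁) = (3384) ln(10.6/3.79) = 3481 J.
After step 1: P = 319.3 kPa, V = 10.6 L, T = 313 K.
Step 2 (isobaric): W = PΔV = (319.3 kPa)(6.7 − 10.6 L) = -1245 J.
W_total = 3481 − 1245 = 2236 J.

W_total ≈ 2240 J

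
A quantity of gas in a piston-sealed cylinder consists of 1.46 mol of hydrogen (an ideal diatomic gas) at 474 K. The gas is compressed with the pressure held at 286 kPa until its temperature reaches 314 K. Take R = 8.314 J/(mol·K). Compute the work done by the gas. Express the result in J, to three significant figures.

W ≈ -1940 J

Isobaric: W = P ΔV = nR ΔT.
W = (1.46)(8.314)(314 − 474) = -1942 J.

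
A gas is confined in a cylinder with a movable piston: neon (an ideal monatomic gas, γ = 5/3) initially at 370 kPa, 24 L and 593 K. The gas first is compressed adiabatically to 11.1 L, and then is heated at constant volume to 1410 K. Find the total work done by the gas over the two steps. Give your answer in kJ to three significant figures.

Step 1 (adiabatic): W = (P₁V₁ − P₂V₂)/(γ−1) = (8880 − 14848)/0.667 = -8952 J.
Step 2 (isochoric): W = 0 (constant volume).
W_total = -8952 + 0 = -8952 J.

W_total ≈ -8.95 kJ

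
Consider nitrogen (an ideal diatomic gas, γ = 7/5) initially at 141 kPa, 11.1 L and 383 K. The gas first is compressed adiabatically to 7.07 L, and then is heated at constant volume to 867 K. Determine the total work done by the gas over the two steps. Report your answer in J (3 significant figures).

W_total ≈ -774 J

Step 1 (adiabatic): W = (P₁V₁ − P₂V₂)/(γ−1) = (1565 − 1875)/0.4 = -773.7 J.
Step 2 (isochoric): W = 0 (constant volume).
W_total = -773.7 + 0 = -773.7 J.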